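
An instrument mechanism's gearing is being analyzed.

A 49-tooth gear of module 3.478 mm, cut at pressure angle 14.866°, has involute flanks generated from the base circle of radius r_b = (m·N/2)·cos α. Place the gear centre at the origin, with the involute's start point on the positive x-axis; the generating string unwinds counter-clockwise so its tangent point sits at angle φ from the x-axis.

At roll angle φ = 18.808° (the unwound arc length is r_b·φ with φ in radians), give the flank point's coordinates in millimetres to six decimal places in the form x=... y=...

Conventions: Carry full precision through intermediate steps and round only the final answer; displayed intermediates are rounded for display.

single-mesh involute tooth geometry (49T wheel at module 3.478)
pitch radius r_p = m·N/2 = 3.478·49/2 = 85.211000
base radius r_b = r_p·cos α = 85.211000·cos 14.866° = 82.358860
roll angle φ = 18.808° = 0.32826153 rad
x = r_b·(cos φ + φ·sin φ) = 86.677352
y = r_b·(sin φ − φ·cos φ) = 0.960643

x=86.677352 y=0.960643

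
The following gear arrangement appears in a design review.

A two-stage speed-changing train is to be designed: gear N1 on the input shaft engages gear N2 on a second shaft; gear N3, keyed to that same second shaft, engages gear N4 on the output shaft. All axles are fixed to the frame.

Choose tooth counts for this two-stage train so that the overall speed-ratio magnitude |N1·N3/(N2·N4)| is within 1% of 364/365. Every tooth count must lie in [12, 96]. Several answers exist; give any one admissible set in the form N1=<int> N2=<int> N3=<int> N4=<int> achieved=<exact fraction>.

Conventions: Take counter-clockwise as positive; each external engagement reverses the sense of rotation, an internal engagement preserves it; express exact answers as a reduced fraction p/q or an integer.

N1=12 N2=15 N3=91 N4=73 achieved=364/365

topology: fixed-axis compound train — 2 stages, target 364/365
target = 364/365 in lowest terms: an exact hit needs N1·N3 = k·364 and N2·N4 = k·365 for one integer k, every count in [12, 96]; additionally prefer no 1:1 stage (N1 ≠ N2, N3 ≠ N4)
k = 1…2: no 1:1-free in-range split of k·364 and k·365 into factor pairs; take k = 3
k = 3: N1·N3 = 1092 = 12·91, N2·N4 = 1095 = 15·73
achieved = 12·91/(15·73) = 364/365; |achieved − target| = 0 ≤ 91/9125 ✓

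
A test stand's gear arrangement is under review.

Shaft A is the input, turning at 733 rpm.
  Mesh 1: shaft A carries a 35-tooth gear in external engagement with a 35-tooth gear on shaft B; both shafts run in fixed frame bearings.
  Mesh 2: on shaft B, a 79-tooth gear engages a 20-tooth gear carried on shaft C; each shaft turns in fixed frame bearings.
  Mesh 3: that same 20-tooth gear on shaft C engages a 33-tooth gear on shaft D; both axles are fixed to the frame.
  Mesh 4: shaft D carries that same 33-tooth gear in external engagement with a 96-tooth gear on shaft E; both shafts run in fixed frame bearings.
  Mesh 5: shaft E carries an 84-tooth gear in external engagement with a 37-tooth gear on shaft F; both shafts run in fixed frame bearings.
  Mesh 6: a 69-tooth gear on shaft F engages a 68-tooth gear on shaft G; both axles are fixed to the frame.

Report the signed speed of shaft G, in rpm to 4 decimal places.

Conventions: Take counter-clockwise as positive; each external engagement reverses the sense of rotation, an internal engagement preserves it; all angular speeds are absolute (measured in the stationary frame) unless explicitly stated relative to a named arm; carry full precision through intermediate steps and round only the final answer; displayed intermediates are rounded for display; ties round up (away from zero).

+1389.5609 rpm

6-mesh fixed-axis compound train (all bearings frame-fixed)
mesh 1 [35T→35T]: ω = 733.0000×35/35 = 733.0000 rpm, sense flips to −
mesh 2 [79T→20T]: ω = 733.0000×79/20 = 2895.3500 rpm, sense flips to +
mesh 3 [20T→33T]: ω = 2895.3500×20/33 = 1754.7576 rpm, sense flips to −
mesh 4 [33T→96T]: ω = 1754.7576×33/96 = 603.1979 rpm, sense flips to +
mesh 5 [84T→37T]: ω = 603.1979×84/37 = 1369.4223 rpm, sense flips to −
mesh 6 [69T→68T]: ω = 1369.4223×69/68 = 1389.5609 rpm, sense flips to +
signed output speed = +1389.5609 rpm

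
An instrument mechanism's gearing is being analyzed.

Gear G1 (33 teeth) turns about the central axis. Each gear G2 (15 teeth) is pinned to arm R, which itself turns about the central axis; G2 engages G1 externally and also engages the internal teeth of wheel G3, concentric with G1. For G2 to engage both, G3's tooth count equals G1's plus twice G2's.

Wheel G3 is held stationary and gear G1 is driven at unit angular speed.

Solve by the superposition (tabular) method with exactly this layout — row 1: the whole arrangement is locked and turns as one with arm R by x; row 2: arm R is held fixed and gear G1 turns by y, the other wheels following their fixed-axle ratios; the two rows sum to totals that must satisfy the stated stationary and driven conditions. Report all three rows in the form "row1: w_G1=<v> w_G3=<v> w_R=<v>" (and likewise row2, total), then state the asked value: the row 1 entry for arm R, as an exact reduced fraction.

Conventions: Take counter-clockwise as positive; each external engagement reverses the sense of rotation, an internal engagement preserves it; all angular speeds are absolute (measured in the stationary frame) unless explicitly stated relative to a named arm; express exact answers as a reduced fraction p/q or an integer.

planetary set (33T centre, 15T on arm, 63T internal) — Willis relation
superposition row 1 [locked train]: every member turns x
superposition row 2 [arm held]: sun y, ring −(33/63)·y, arm 0
boundary: total ω_ring = x − (33/63)·y = 0 and total ω_sun = x + y = 1  ⇒  y = 21/32, x = 11/32
row 2 ring = −(33/63)·21/32 = -11/32
totals (row 1 + row 2): sun 11/32 + 21/32 = 1, ring 11/32 + (-11/32) = 0, arm 11/32 + 0 = 11/32
asked cell (row1, arm) = 11/32

row1: w_G1=11/32 w_G3=11/32 w_R=11/32
row2: w_G1=21/32 w_G3=-11/32 w_R=0
total: w_G1=1 w_G3=0 w_R=11/32
asked value: 11/32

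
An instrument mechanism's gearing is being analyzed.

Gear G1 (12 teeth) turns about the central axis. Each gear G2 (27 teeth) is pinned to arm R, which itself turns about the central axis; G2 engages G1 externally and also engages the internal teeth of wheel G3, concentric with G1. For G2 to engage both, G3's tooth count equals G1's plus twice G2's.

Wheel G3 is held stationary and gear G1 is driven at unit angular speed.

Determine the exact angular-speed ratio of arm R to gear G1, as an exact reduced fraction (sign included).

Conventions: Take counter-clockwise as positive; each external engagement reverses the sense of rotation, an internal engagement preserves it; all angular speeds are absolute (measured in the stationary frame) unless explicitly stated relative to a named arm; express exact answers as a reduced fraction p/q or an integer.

topology: planetary set — G1 12T / G2 27T / G3 66T, arm = carrier (Willis)
ring teeth: 12 + 2·27 = 66
12(ω_sun−ω_arm) = −66(ω_ring−ω_arm),  ω_ring = 0, ω_sun = 1
12(1−ω_arm) = −66(0−ω_arm)  ⇒  78·ω_arm = 12  ⇒  ω_arm = 2/13
ω_out/ω_in = 2/13

2/13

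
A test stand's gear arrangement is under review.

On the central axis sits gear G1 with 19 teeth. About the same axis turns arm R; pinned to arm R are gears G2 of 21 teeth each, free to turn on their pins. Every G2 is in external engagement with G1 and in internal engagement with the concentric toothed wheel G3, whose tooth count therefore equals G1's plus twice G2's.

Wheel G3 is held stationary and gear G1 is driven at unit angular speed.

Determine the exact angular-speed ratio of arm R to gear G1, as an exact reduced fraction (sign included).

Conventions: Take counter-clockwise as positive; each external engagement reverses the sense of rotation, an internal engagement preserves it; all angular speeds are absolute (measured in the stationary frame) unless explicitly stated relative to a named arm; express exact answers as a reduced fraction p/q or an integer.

recognized (axles ride arm R): planetary set, 19/21/61 teeth
ring teeth: 19 + 2·21 = 61
19(ω_sun−ω_arm) = −61(ω_ring−ω_arm),  ω_ring = 0, ω_sun = 1
19(1−ω_arm) = −61(0−ω_arm)  ⇒  80·ω_arm = 19  ⇒  ω_arm = 19/80
ω_out/ω_in = 19/80

19/80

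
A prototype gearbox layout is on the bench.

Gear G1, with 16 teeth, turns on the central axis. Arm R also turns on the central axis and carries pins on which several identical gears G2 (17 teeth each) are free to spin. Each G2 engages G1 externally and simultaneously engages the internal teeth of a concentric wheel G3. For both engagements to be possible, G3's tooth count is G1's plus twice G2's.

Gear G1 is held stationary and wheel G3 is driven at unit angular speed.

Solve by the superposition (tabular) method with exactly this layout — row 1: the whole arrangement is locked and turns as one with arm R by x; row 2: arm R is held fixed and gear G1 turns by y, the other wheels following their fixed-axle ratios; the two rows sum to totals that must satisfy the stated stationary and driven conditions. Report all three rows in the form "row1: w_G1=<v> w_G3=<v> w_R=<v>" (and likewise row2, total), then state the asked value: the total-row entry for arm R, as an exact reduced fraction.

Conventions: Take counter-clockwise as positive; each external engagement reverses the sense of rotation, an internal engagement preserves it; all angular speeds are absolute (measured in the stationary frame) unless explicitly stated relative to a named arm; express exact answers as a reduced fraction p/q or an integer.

row1: w_G1=25/33 w_G3=25/33 w_R=25/33
row2: w_G1=-25/33 w_G3=8/33 w_R=0
total: w_G1=0 w_G3=1 w_R=25/33
asked value: 25/33

class = planetary set [G3 = 16+2·17 = 50; Willis about the carrier]
row 1: whole set turns with the arm by x
superposition row 2 [arm held]: sun y, ring −(16/50)·y, arm 0
boundary: total ω_sun = x + y = 0 and total ω_ring = x − (16/50)·y = 1  ⇒  y = -25/33, x = 25/33
row 2 ring = −(16/50)·(-25/33) = 8/33
totals (row 1 + row 2): sun 25/33 + (-25/33) = 0, ring 25/33 + 8/33 = 1, arm 25/33 + 0 = 25/33
asked cell (total, arm) = 25/33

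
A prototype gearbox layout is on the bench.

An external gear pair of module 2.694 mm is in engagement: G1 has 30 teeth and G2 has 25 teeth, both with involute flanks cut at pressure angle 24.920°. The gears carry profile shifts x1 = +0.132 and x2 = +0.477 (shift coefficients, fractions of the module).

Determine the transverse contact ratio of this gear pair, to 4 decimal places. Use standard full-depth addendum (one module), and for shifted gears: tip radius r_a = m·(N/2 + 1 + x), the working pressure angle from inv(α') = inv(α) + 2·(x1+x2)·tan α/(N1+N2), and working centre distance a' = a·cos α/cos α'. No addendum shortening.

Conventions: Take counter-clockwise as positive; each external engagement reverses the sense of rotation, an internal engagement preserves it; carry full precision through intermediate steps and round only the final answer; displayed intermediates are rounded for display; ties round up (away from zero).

1.3827

class = single-mesh tooth geometry [involute pair 30T × 25T, m = 2.694]
base radii: r_b1 = 36.647707, r_b2 = 30.539756
tip radii: r_a1 = 43.459608, r_a2 = 37.654038
inv(α') = inv(24.920°) + 2·(+0.132+0.477)·tan α/(30+25) = 0.03996182  ⇒  α' = 27.36396°
a' = a·cos α / cos α' = 74.0850·cos 24.920°/cos 27.36396° = 75.652642
action lengths: √(r_a1²−r_b1²) = 23.359860, √(r_a2²−r_b2²) = 22.026118
base pitch p_b = π·m·cos α = 7.675478
CR = (23.359860 + 22.026118 − 75.652642·sin 27.36396°)/7.675478 = 1.382702
contact ratio ≈ 1.3827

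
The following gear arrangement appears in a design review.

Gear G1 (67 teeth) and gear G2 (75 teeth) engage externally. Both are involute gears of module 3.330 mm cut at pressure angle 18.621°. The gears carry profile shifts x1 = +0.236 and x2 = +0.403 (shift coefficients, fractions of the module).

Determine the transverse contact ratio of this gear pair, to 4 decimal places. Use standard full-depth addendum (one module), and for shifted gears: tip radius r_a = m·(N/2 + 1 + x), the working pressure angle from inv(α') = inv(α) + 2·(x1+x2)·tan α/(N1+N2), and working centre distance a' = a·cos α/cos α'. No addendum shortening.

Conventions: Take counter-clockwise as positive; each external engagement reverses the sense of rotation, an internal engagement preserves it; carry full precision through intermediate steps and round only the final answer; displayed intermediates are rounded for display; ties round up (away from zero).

topology: single-mesh involute geometry — m = 3.330, 67T/75T pair
base radii: r_b1 = 105.715257, r_b2 = 118.337974
tip radii: r_a1 = 115.670880, r_a2 = 129.546990
inv(α') = inv(18.621°) + 2·(+0.236+0.403)·tan α/(67+75) = 0.01498001  ⇒  α' = 20.03265°
a' = a·cos α / cos α' = 236.4300·cos 18.621°/cos 20.03265° = 238.481970
action lengths: √(r_a1²−r_b1²) = 46.947173, √(r_a2²−r_b2²) = 52.711921
base pitch p_b = π·m·cos α = 9.913859
CR = (46.947173 + 52.711921 − 238.481970·sin 20.03265°)/9.913859 = 1.812187
contact ratio ≈ 1.8122

1.8122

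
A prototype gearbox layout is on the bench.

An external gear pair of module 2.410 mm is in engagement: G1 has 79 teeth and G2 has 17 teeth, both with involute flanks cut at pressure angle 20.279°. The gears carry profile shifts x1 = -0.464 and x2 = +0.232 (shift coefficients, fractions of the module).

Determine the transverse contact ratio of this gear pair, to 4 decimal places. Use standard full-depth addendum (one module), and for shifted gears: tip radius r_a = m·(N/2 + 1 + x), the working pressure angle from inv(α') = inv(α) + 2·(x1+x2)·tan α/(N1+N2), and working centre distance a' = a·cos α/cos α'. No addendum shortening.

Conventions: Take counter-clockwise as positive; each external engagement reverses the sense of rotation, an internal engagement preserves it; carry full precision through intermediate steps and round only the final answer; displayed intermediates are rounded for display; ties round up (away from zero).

1.6310

single-mesh involute tooth geometry (79T engaging 17T at module 2.410)
base radii: r_b1 = 89.294436, r_b2 = 19.215258
tip radii: r_a1 = 96.486760, r_a2 = 23.454120
inv(α') = inv(20.279°) + 2·(-0.464+0.232)·tan α/(79+17) = 0.01377341  ⇒  α' = 19.49728°
a' = a·cos α / cos α' = 115.6800·cos 20.279°/cos 19.49728° = 115.110430
action lengths: √(r_a1²−r_b1²) = 36.554050, √(r_a2²−r_b2²) = 13.448777
base pitch p_b = π·m·cos α = 7.101943
CR = (36.554050 + 13.448777 − 115.110430·sin 19.49728°)/7.101943 = 1.631009
contact ratio ≈ 1.6310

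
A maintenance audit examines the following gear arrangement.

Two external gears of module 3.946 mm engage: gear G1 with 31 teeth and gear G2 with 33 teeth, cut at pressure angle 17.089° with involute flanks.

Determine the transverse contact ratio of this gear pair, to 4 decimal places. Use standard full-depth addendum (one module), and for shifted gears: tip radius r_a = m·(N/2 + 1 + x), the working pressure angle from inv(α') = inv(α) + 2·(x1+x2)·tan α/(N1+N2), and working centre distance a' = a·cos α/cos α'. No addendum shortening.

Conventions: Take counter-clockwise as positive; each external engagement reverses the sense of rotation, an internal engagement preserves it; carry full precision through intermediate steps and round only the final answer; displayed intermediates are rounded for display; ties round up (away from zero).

topology: single-mesh involute geometry — m = 3.946, 31T/33T pair
base radii: r_b1 = 58.462620, r_b2 = 62.234402
tip radii: r_a1 = 65.109000, r_a2 = 69.055000
no profile shift: α' = α, a' = a
action lengths: √(r_a1²−r_b1²) = 28.658401, √(r_a2²−r_b2²) = 29.924443
base pitch p_b = π·m·cos α = 11.849402
CR = (28.658401 + 29.924443 − 126.272000·sin 17.08900°)/11.849402 = 1.812493
contact ratio ≈ 1.8125

1.8125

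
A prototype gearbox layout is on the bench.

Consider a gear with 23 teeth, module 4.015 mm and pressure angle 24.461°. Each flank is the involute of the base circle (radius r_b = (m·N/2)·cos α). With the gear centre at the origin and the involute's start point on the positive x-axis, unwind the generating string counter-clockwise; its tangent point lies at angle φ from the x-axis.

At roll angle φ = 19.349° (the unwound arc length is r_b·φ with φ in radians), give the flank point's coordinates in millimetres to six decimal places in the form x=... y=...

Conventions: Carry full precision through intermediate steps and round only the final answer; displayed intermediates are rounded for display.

x=44.356844 y=0.533416

topology: single-mesh involute geometry — m = 4.015, N = 23
pitch radius r_p = m·N/2 = 4.015·23/2 = 46.172500
base radius r_b = r_p·cos α = 46.172500·cos 24.461° = 42.028210
roll angle φ = 19.349° = 0.33770376 rad
x = r_b·(cos φ + φ·sin φ) = 44.356844
y = r_b·(sin φ − φ·cos φ) = 0.533416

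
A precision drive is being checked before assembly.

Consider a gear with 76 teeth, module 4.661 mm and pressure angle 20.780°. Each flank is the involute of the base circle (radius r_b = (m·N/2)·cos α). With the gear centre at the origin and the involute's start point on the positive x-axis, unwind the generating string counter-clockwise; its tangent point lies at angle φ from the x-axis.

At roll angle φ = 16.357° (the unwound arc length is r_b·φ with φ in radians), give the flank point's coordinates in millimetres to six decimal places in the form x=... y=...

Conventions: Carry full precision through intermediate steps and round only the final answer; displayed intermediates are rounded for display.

x=172.207648 y=1.273881

single-mesh involute tooth geometry (76T wheel at module 4.661)
pitch radius r_p = m·N/2 = 4.661·76/2 = 177.118000
base radius r_b = r_p·cos α = 177.118000·cos 20.780° = 165.596399
roll angle φ = 16.357° = 0.28548351 rad
x = r_b·(cos φ + φ·sin φ) = 172.207648
y = r_b·(sin φ − φ·cos φ) = 1.273881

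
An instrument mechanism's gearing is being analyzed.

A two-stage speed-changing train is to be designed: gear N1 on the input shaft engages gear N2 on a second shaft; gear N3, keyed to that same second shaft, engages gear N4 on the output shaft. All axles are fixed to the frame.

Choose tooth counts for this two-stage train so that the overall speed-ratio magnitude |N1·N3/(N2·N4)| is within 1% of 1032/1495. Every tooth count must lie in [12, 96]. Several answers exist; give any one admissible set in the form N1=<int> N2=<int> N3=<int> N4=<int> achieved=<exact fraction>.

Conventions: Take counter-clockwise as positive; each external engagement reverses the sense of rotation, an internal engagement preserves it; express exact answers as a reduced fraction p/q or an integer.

topology: fixed-axis compound train — 2 stages, target 1032/1495
target = 1032/1495 in lowest terms: an exact hit needs N1·N3 = k·1032 and N2·N4 = k·1495 for one integer k, every count in [12, 96]; additionally prefer no 1:1 stage (N1 ≠ N2, N3 ≠ N4)
k = 1: N1·N3 = 1032 = 12·86, N2·N4 = 1495 = 23·65
achieved = 12·86/(23·65) = 1032/1495; |achieved − target| = 0 ≤ 258/37375 ✓

N1=12 N2=23 N3=86 N4=65 achieved=1032/1495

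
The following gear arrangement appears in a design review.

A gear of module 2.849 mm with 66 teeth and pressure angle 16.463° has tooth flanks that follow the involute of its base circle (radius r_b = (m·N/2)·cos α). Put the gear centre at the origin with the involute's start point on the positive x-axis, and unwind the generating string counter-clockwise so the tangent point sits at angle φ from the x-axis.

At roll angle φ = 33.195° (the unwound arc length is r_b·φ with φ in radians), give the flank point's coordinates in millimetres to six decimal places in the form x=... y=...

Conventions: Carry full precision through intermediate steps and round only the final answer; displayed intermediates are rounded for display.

recognized (one wheel, involute flank): single-mesh tooth geometry, m = 2.849, N = 66
pitch radius r_p = m·N/2 = 2.849·66/2 = 94.017000
base radius r_b = r_p·cos α = 94.017000·cos 16.463° = 90.162580
roll angle φ = 33.195° = 0.57936205 rad
x = r_b·(cos φ + φ·sin φ) = 104.048260
y = r_b·(sin φ − φ·cos φ) = 5.650762

x=104.048260 y=5.650762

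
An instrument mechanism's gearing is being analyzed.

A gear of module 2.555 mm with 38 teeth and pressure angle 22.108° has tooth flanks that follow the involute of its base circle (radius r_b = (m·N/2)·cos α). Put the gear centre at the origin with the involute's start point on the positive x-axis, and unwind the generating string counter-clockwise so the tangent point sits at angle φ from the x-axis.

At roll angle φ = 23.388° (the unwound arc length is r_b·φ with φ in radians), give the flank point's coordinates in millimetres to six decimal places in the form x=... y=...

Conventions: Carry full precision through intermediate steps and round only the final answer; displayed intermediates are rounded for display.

class = single-mesh tooth geometry [base-circle involute, m = 2.555, 38T]
pitch radius r_p = m·N/2 = 2.555·38/2 = 48.545000
base radius r_b = r_p·cos α = 48.545000·cos 22.108° = 44.975782
roll angle φ = 23.388° = 0.40819761 rad
x = r_b·(cos φ + φ·sin φ) = 48.568184
y = r_b·(sin φ − φ·cos φ) = 1.002802

x=48.568184 y=1.002802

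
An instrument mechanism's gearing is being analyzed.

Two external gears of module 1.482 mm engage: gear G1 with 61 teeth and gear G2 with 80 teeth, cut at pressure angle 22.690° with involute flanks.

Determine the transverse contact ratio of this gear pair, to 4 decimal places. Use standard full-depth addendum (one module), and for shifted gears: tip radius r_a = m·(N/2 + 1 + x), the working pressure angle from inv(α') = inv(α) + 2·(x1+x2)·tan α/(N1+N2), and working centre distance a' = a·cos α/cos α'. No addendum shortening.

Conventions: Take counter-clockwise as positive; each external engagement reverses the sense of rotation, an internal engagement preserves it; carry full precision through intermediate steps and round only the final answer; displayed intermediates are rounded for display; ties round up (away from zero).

1.6646

topology: single-mesh involute geometry — m = 1.482, 61T/80T pair
base radii: r_b1 = 41.702688, r_b2 = 54.692050
tip radii: r_a1 = 46.683000, r_a2 = 60.762000
no profile shift: α' = α, a' = a
action lengths: √(r_a1²−r_b1²) = 20.980665, √(r_a2²−r_b2²) = 26.472634
base pitch p_b = π·m·cos α = 4.295504
CR = (20.980665 + 26.472634 − 104.481000·sin 22.69000°)/4.295504 = 1.664595
contact ratio ≈ 1.6646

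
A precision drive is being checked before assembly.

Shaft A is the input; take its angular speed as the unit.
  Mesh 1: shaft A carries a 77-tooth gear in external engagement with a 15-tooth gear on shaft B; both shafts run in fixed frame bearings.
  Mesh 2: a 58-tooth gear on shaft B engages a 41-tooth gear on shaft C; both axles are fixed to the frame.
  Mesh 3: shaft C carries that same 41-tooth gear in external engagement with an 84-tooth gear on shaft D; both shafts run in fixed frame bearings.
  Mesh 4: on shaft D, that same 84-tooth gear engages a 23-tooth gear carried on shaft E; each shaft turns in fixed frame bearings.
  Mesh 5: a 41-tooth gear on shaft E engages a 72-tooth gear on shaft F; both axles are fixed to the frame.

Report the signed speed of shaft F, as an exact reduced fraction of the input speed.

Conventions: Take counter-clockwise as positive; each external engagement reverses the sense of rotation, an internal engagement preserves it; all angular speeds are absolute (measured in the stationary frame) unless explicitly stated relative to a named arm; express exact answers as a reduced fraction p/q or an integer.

5-mesh fixed-axis compound train (all bearings frame-fixed)
mesh 1 [77T→15T]: |ω|/ω_in = 1×77/15 = 77/15, sense flips to −
mesh 2 [58T→41T]: |ω|/ω_in = (77/15)×58/41 = 4466/615, sense flips to +
mesh 3 [41T→84T]: |ω|/ω_in = (4466/615)×41/84 = 319/90, sense flips to −
mesh 4 [84T→23T]: |ω|/ω_in = (319/90)×84/23 = 4466/345, sense flips to +
mesh 5 [41T→72T]: |ω|/ω_in = (4466/345)×41/72 = 91553/12420, sense flips to −
signed output speed (× input speed) = -91553/12420

-91553/12420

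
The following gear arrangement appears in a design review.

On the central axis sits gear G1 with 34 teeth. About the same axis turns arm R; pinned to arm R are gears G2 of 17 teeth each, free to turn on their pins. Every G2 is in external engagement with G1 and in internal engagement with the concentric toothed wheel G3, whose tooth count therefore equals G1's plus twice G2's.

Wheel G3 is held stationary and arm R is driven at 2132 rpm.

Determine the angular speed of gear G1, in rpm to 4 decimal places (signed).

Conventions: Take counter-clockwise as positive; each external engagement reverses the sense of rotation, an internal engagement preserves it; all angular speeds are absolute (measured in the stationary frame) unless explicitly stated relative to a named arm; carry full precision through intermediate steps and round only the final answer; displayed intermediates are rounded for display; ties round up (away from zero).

recognized (axles ride arm R): planetary set, 34/17/68 teeth
normalise by the input: solve with ω_arm = 1, then scale by 2132 rpm
ring teeth: 34 + 2·17 = 68
34(ω_sun−ω_arm) = −68(ω_ring−ω_arm),  ω_ring = 0, ω_arm = 1
ω_sun = 1 − (68/34)(0−1) = 3
scale: ω_sun = 3 × 2132 rpm = +6396.0000 rpm

+6396.0000 rpm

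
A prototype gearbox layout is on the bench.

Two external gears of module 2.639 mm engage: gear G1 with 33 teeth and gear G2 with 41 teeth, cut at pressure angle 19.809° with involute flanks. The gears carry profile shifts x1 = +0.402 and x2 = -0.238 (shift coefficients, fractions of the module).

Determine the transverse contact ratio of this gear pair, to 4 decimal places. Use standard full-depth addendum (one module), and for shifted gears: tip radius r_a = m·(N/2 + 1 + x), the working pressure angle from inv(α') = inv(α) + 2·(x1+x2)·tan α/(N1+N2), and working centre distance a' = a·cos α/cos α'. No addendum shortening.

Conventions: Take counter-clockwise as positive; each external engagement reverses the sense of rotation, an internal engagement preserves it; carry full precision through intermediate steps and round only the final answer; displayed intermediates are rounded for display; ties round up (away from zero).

1.6436

class = single-mesh tooth geometry [involute pair 33T × 41T, m = 2.639]
base radii: r_b1 = 40.966924, r_b2 = 50.898300
tip radii: r_a1 = 47.243378, r_a2 = 56.110418
inv(α') = inv(19.809°) + 2·(+0.402-0.238)·tan α/(33+41) = 0.01606389  ⇒  α' = 20.48840°
a' = a·cos α / cos α' = 97.6430·cos 19.809°/cos 20.48840° = 98.068750
action lengths: √(r_a1²−r_b1²) = 23.529723, √(r_a2²−r_b2²) = 23.616563
base pitch p_b = π·m·cos α = 7.800084
CR = (23.529723 + 23.616563 − 98.068750·sin 20.48840°)/7.800084 = 1.643635
contact ratio ≈ 1.6436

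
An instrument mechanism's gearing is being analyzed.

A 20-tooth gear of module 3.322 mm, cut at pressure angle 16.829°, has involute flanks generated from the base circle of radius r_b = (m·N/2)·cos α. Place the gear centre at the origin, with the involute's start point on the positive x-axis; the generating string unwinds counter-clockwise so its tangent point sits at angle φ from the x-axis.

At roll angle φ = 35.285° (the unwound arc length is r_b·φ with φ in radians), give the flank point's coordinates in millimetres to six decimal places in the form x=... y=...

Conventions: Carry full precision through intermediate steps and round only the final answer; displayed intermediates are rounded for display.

recognized (one wheel, involute flank): single-mesh tooth geometry, m = 3.322, N = 20
pitch radius r_p = m·N/2 = 3.322·20/2 = 33.220000
base radius r_b = r_p·cos α = 33.220000·cos 16.829° = 31.797290
roll angle φ = 35.285° = 0.61583943 rad
x = r_b·(cos φ + φ·sin φ) = 37.267211
y = r_b·(sin φ − φ·cos φ) = 2.382923

x=37.267211 y=2.382923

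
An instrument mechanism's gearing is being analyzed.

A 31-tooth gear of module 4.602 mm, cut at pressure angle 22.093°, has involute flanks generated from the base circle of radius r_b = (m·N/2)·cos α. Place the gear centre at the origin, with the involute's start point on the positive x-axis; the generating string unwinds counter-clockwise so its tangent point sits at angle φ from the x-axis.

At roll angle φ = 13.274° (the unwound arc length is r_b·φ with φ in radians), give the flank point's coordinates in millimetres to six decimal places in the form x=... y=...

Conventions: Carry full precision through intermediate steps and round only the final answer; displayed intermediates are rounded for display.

single-mesh involute tooth geometry (31T wheel at module 4.602)
pitch radius r_p = m·N/2 = 4.602·31/2 = 71.331000
base radius r_b = r_p·cos α = 71.331000·cos 22.093° = 66.093492
roll angle φ = 13.274° = 0.23167500 rad
x = r_b·(cos φ + φ·sin φ) = 67.843491
y = r_b·(sin φ − φ·cos φ) = 0.272485

x=67.843491 y=0.272485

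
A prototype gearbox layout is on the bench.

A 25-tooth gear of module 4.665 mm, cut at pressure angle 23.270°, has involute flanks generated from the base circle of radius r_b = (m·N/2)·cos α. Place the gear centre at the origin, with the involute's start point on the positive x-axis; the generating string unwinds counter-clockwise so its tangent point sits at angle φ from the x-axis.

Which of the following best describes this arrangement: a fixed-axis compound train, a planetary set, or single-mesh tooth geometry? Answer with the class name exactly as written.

single-mesh tooth geometry

recognized (one wheel, involute flank): single-mesh tooth geometry, m = 4.665, N = 25
classification: single-mesh tooth geometry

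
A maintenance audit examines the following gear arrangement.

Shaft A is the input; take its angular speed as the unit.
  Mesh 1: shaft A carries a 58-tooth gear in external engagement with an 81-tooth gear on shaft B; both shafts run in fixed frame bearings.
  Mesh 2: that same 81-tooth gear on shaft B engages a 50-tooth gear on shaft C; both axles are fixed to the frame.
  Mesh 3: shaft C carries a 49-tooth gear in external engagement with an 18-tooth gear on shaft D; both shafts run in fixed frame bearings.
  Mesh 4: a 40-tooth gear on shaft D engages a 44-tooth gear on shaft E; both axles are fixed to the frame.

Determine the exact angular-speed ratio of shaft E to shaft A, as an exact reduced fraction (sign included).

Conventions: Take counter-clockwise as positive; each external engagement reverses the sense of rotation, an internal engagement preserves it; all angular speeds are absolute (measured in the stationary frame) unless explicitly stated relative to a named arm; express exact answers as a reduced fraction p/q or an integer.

1421/495

class = fixed-axis compound train [4 meshes; 4 ratios multiply, 4 sense flips]
mesh 1 [58T→81T]: running ratio 58/81, sense −
mesh 2 [81T→50T]: running ratio 29/25, sense +
mesh 3 [49T→18T]: running ratio 1421/450, sense −
mesh 4 [40T→44T]: running ratio 1421/495, sense +
ω_out/ω_in = 1421/495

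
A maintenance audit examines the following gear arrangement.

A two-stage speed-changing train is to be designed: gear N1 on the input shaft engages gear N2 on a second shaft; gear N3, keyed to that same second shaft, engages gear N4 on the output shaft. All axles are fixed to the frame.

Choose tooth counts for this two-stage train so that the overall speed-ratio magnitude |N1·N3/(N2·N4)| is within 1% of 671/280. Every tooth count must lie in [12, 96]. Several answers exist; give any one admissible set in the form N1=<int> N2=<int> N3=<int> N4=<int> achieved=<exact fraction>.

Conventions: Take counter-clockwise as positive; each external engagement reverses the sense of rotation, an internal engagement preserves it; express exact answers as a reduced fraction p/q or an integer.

N1=22 N2=14 N3=61 N4=40 achieved=671/280

2-stage fixed-axis compound train for ratio 671/280
target = 671/280 in lowest terms: an exact hit needs N1·N3 = k·671 and N2·N4 = k·280 for one integer k, every count in [12, 96]; additionally prefer no 1:1 stage (N1 ≠ N2, N3 ≠ N4)
k = 1: no 1:1-free in-range split of k·671 and k·280 into factor pairs; take k = 2
k = 2: N1·N3 = 1342 = 22·61, N2·N4 = 560 = 14·40
achieved = 22·61/(14·40) = 671/280; |achieved − target| = 0 ≤ 671/28000 ✓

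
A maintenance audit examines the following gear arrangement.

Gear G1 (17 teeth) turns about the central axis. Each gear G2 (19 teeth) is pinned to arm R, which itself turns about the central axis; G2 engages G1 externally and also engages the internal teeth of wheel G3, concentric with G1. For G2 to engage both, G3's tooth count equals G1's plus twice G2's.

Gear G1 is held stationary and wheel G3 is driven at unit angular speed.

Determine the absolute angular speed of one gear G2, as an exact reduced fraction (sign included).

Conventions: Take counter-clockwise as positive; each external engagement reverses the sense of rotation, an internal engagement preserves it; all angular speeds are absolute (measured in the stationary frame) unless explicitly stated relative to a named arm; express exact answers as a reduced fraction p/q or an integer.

55/38

planetary set (17T centre, 19T on arm, 55T internal) — Willis relation
ring teeth: 17 + 2·19 = 55
17(ω_sun−ω_arm) = −55(ω_ring−ω_arm),  ω_sun = 0, ω_ring = 1
17(0−ω_arm) = −55(1−ω_arm)  ⇒  72·ω_arm = 55  ⇒  ω_arm = 55/72
sun–planet mesh: 17·(0−55/72) = −19·(ω_p−ω_arm)  ⇒  ω_p−ω_arm = 935/1368
ω_p = 55/72 + 935/1368 = 55/38
exact speed ratio = 55/38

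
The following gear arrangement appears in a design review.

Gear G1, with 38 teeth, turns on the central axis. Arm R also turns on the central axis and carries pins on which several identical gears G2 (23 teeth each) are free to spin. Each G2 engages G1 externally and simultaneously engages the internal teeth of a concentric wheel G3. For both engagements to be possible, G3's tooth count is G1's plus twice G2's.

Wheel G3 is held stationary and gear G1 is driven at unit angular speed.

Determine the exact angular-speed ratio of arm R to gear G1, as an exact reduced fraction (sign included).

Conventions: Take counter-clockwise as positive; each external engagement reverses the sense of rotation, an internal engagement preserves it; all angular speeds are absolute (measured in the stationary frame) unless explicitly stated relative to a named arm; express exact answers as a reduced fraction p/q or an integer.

19/61

class = planetary set [G3 = 38+2·23 = 84; Willis about the carrier]
ring teeth: 38 + 2·23 = 84
38(ω_sun−ω_arm) = −84(ω_ring−ω_arm),  ω_ring = 0, ω_sun = 1
38(1−ω_arm) = −84(0−ω_arm)  ⇒  122·ω_arm = 38  ⇒  ω_arm = 19/61
ω_out/ω_in = 19/61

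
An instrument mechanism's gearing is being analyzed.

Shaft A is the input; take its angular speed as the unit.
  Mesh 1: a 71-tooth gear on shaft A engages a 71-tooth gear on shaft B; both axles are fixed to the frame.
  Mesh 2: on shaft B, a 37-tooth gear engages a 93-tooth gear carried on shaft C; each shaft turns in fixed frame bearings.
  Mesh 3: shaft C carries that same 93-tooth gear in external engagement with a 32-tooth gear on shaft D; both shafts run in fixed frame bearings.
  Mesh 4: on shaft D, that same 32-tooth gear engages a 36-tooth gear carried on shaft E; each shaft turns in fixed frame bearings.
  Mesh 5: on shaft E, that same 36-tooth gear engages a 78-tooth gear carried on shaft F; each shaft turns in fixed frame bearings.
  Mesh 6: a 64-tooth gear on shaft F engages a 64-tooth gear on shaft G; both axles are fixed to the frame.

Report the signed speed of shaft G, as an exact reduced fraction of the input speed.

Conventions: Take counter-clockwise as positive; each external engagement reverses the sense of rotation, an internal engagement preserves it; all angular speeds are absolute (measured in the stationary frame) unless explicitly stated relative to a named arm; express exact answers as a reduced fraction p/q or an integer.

6-mesh fixed-axis compound train (all bearings frame-fixed)
mesh 1 [71T→71T]: |ω|/ω_in = 1×71/71 = 1, sense flips to −
mesh 2 [37T→93T]: |ω|/ω_in = 1×37/93 = 37/93, sense flips to +
mesh 3 [93T→32T]: |ω|/ω_in = (37/93)×93/32 = 37/32, sense flips to −
mesh 4 [32T→36T]: |ω|/ω_in = (37/32)×32/36 = 37/36, sense flips to +
mesh 5 [36T→78T]: |ω|/ω_in = (37/36)×36/78 = 37/78, sense flips to −
mesh 6 [64T→64T]: |ω|/ω_in = (37/78)×64/64 = 37/78, sense flips to +
signed output speed (× input speed) = 37/78

37/78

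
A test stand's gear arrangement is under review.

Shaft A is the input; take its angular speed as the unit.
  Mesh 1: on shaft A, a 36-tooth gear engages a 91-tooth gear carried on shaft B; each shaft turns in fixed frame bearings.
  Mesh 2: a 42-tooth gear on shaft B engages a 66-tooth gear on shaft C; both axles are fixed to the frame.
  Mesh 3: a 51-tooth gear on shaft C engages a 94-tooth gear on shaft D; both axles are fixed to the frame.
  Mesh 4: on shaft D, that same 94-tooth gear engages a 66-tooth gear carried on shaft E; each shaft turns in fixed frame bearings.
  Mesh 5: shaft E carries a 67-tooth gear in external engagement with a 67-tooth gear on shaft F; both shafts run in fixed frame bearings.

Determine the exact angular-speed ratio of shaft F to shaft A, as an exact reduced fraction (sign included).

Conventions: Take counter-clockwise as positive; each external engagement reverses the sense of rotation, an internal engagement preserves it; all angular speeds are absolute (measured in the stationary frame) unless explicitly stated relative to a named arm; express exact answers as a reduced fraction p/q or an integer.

-306/1573

class = fixed-axis compound train [5 meshes; 5 ratios multiply, 5 sense flips]
mesh 1 [36T→91T]: running ratio 36/91, sense −
mesh 2 [42T→66T]: running ratio 36/143, sense +
mesh 3 [51T→94T]: running ratio 918/6721, sense −
mesh 4 [94T→66T]: running ratio 306/1573, sense +
mesh 5 [67T→67T]: running ratio 306/1573, sense −
ω_out/ω_in = -306/1573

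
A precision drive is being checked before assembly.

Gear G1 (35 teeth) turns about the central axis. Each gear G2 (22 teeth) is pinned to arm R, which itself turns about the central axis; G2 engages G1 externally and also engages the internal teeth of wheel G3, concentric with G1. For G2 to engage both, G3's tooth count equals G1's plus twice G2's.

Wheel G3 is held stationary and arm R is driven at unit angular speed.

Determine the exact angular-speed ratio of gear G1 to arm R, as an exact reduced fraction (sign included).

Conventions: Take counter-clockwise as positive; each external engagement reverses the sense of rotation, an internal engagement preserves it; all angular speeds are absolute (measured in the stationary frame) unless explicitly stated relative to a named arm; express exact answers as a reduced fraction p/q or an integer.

class = planetary set [G3 = 35+2·22 = 79; Willis about the carrier]
ring teeth: 35 + 2·22 = 79
35(ω_sun−ω_arm) = −79(ω_ring−ω_arm),  ω_ring = 0, ω_arm = 1
ω_sun = 1 − (79/35)(0−1) = 114/35
ω_out/ω_in = 114/35

114/35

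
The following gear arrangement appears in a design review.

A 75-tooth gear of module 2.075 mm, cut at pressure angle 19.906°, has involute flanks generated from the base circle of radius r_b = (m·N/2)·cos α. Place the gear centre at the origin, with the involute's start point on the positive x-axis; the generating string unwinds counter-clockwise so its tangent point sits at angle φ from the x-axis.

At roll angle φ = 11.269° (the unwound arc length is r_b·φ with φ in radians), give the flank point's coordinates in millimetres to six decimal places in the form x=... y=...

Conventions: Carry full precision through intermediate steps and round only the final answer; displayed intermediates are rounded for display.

x=74.564847 y=0.184833

class = single-mesh tooth geometry [base-circle involute, m = 2.075, 75T]
pitch radius r_p = m·N/2 = 2.075·75/2 = 77.812500
base radius r_b = r_p·cos α = 77.812500·cos 19.906° = 73.163396
roll angle φ = 11.269° = 0.19668115 rad
x = r_b·(cos φ + φ·sin φ) = 74.564847
y = r_b·(sin φ − φ·cos φ) = 0.184833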